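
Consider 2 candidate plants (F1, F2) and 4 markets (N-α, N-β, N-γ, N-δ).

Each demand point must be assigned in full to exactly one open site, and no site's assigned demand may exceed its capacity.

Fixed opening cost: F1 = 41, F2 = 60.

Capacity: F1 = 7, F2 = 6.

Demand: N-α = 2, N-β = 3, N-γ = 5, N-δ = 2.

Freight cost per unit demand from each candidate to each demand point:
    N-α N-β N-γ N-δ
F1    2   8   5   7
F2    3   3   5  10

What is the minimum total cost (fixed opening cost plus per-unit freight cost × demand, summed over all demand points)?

155

Open {F1, F2}; cheapest assignment that respects the capacities:
  F1 (cap 7, load 7): N-γ, N-δ — cost 5×5 + 2×7 = 39
  F2 (cap 6, load 5): N-α, N-β — cost 2×3 + 3×3 = 15
  Shipping 54, fixed 101 → total 155.
  Any other capacity-feasible assignment to {F1, F2} ships for at least 54.
Total demand is 12 and no other set of sites has combined capacity ≥ 12, so {F1, F2} is the only feasible choice of open sites. Minimum: 155.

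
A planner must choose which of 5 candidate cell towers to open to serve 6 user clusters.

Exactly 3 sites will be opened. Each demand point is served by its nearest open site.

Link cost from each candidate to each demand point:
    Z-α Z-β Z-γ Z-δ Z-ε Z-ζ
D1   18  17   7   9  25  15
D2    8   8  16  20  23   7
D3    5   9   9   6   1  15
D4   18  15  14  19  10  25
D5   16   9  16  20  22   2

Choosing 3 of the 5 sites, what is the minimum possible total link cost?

Open {D1, D3, D5}.
  Z-α→D3 5, Z-β→D3 9, Z-γ→D1 7, Z-δ→D3 6, Z-ε→D3 1, Z-ζ→D5 2  ⇒ total 30.
Compare {D2, D3, D5}: total 31.
Compare {D3, D4, D5}: total 32.
No size-3 selection does better; minimum is 30.

30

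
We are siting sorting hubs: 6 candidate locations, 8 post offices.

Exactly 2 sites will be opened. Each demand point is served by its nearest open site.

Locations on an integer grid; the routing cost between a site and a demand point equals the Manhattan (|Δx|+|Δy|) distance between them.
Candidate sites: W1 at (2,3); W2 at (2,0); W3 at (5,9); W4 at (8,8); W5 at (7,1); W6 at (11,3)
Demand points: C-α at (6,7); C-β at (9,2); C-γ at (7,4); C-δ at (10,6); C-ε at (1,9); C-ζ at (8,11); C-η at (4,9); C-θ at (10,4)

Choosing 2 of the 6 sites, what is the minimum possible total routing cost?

27

Open {W3, W6}.
  C-α→W3 3, C-β→W6 3, C-γ→W6 5, C-δ→W6 4, C-ε→W3 4, C-ζ→W3 5, C-η→W3 1, C-θ→W6 2  ⇒ total 27.
Compare {W3, W4}: total 33.
Compare {W3, W5}: total 33.
No size-2 selection does better; minimum is 27.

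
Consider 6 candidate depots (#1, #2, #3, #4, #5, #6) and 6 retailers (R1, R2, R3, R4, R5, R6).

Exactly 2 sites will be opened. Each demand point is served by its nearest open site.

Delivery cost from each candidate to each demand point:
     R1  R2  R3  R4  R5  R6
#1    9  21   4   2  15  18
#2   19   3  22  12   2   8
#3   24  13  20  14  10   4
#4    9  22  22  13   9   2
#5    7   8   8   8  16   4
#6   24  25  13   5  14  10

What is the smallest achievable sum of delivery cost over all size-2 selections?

Open {#1, #2}.
  R1→#1 9, R2→#2 3, R3→#1 4, R4→#1 2, R5→#2 2, R6→#2 8  ⇒ total 28.
Compare {#2, #5}: total 32.
Compare {#1, #5}: total 40.
No size-2 selection does better; minimum is 28.

28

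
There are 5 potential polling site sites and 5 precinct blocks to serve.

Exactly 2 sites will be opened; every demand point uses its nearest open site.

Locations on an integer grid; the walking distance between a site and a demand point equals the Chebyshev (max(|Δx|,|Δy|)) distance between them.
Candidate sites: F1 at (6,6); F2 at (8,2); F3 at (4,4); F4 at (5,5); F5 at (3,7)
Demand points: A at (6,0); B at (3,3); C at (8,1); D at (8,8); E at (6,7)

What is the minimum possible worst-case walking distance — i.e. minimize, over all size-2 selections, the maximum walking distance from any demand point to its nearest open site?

3

Open {F1, F2}.
  Farthest demand point is B at walking distance 3 (to F1); all others are ≤ 3.
With {F2, F4} the worst case is 3.
With {F1, F3} the worst case is 4.
No size-2 selection achieves below 3.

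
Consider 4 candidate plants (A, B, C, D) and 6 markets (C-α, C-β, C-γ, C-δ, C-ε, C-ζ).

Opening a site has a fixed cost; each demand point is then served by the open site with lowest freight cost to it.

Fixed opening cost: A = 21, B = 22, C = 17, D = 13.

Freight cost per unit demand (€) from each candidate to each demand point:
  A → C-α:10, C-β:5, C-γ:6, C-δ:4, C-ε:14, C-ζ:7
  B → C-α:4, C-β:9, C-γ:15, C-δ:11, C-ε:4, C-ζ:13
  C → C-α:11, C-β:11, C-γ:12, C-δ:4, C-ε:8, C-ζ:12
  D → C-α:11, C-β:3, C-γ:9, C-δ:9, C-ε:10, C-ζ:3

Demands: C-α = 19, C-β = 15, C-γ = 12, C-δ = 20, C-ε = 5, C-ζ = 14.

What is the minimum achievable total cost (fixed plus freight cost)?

391

Open {A, B, D}: assign each demand point to its cheapest open site.
  C-α→B 19×4=76, C-β→D 15×3=45, C-γ→A 12×6=72, C-δ→A 20×4=80, C-ε→B 5×4=20, C-ζ→D 14×3=42
  freight cost 335, fixed 56 → total 391.
Compare {A, B, C, D}: freight cost 335 + fixed 73 = 408.
Compare {B, C, D}: freight cost 371 + fixed 52 = 423.
Compare {A, B}: freight cost 421 + fixed 43 = 464.
All other subsets cost ≥ 408. Minimum total cost: 391.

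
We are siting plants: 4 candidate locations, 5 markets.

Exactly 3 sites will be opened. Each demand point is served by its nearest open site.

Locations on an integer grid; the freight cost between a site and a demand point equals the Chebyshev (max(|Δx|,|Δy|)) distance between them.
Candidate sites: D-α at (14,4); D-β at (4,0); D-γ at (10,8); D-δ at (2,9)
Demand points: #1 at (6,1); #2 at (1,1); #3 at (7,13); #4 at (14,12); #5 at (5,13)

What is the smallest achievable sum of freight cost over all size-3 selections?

Open {D-β, D-γ, D-δ}.
  #1→D-β 2, #2→D-β 3, #3→D-γ 5, #4→D-γ 4, #5→D-δ 4  ⇒ total 18.
Compare {D-α, D-β, D-γ}: total 19.
Compare {D-α, D-β, D-δ}: total 22.
No size-3 selection does better; minimum is 18.

18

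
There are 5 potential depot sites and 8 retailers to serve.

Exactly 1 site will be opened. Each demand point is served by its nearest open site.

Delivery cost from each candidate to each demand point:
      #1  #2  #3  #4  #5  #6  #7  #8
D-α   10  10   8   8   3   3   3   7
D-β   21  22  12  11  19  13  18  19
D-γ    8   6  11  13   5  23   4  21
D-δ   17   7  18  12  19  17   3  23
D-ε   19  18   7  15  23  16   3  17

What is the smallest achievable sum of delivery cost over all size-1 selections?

Open {D-α}.
  #1→D-α 10, #2→D-α 10, #3→D-α 8, #4→D-α 8, #5→D-α 3, #6→D-α 3, #7→D-α 3, #8→D-α 7  ⇒ total 52.
Compare {D-γ}: total 91.
Compare {D-δ}: total 116.
No size-1 selection does better; minimum is 52.

52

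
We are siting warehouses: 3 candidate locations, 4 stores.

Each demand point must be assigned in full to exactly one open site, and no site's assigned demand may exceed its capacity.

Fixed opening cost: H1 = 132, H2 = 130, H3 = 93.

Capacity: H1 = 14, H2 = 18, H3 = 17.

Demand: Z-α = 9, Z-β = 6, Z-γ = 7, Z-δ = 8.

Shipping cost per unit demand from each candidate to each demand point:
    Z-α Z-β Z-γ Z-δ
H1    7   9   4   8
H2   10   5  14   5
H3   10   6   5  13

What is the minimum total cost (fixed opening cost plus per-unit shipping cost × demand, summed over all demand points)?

418

Open {H2, H3}; cheapest assignment that respects the capacities:
  H2 (cap 18, load 14): Z-β, Z-δ — cost 6×5 + 8×5 = 70
  H3 (cap 17, load 16): Z-α, Z-γ — cost 9×10 + 7×5 = 125
  Shipping 195, fixed 223 → total 418.
  Any other capacity-feasible assignment to {H2, H3} ships for at least 195.
Compare {H1, H3}: its best feasible assignment gives total 468.
Compare {H1, H2}: its best feasible assignment gives total 474.
Every other set of open sites that can feasibly serve all demand totals ≥ 468 even under its best assignment. Minimum: 418.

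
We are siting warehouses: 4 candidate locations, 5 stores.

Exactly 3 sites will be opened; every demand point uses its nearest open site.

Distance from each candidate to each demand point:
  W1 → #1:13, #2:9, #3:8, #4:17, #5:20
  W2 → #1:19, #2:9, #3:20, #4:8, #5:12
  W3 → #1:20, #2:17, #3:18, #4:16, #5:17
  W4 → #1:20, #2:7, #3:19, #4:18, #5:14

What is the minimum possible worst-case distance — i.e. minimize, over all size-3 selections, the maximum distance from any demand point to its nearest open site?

Open {W1, W2, W3}.
  Farthest demand point is #1 at distance 13 (to W1); all others are ≤ 13.
With {W1, W2, W4} the worst case is 13.
With {W1, W3, W4} the worst case is 16.
No size-3 selection achieves below 13.

13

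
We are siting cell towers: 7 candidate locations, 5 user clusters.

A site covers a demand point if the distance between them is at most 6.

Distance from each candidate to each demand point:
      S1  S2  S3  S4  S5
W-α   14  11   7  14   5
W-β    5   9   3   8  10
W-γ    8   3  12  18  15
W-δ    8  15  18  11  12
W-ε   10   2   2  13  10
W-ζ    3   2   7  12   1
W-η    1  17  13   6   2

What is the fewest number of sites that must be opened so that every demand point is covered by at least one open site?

2

Coverage sets (demand points within 6 of each site):
  W-α: {S5}
  W-β: {S1, S3}
  W-γ: {S2}
  W-δ: {}
  W-ε: {S2, S3}
  W-ζ: {S1, S2, S5}
  W-η: {S1, S4, S5}
No single site covers all 5 demand points.
But {W-ε, W-η} covers everything, so the minimum is 2.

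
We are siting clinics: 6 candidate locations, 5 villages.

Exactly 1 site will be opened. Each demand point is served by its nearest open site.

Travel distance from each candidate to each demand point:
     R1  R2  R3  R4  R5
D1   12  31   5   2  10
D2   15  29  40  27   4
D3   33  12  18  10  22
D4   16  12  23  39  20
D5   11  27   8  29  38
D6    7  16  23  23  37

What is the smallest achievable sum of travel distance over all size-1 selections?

60

Open {D1}.
  R1→D1 12, R2→D1 31, R3→D1 5, R4→D1 2, R5→D1 10  ⇒ total 60.
Compare {D3}: total 95.
Compare {D6}: total 106.
No size-1 selection does better; minimum is 60.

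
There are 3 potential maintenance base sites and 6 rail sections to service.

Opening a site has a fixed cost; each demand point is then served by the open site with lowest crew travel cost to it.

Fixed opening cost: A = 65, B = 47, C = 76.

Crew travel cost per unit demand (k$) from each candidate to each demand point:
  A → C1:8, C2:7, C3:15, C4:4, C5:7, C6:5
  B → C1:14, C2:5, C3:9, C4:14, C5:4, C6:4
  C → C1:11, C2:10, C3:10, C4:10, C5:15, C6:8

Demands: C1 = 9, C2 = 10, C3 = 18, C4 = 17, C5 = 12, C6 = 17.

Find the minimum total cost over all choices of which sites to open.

580

Open {A, B}: assign each demand point to its cheapest open site.
  C1→A 9×8=72, C2→B 10×5=50, C3→B 18×9=162, C4→A 17×4=68, C5→B 12×4=48, C6→B 17×4=68
  crew travel cost 468, fixed 112 → total 580.
Compare {A, B, C}: crew travel cost 468 + fixed 188 = 656.
Compare {A, C}: crew travel cost 559 + fixed 141 = 700.
Compare {A}: crew travel cost 649 + fixed 65 = 714.
All other subsets cost ≥ 656. Minimum total cost: 580.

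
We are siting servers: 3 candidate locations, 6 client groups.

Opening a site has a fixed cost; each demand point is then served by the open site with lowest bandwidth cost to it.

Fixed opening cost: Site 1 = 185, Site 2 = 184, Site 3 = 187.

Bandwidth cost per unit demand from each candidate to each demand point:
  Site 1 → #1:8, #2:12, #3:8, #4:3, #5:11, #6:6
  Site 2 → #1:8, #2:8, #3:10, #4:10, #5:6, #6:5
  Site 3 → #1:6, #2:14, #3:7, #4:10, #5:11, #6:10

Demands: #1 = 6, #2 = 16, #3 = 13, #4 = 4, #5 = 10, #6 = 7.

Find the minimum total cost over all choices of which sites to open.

Open {Site 2}: assign each demand point to its cheapest open site.
  #1→Site 2 6×8=48, #2→Site 2 16×8=128, #3→Site 2 13×10=130, #4→Site 2 4×10=40, #5→Site 2 10×6=60, #6→Site 2 7×5=35
  bandwidth cost 441, fixed 184 → total 625.
Compare {Site 1}: bandwidth cost 508 + fixed 185 = 693.
Compare {Site 1, Site 2}: bandwidth cost 387 + fixed 369 = 756.
Compare {Site 3}: bandwidth cost 571 + fixed 187 = 758.
All other subsets cost ≥ 693. Minimum total cost: 625.

625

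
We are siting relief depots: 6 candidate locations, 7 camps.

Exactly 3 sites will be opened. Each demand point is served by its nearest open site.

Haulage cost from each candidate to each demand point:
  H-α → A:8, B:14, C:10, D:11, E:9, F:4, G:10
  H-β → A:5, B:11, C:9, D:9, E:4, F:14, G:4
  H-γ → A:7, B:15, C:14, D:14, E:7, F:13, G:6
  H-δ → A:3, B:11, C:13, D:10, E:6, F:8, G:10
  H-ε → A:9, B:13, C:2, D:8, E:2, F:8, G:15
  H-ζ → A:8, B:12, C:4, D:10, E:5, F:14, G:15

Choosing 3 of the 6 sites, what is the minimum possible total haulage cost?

36

Open {H-α, H-β, H-ε}.
  A→H-β 5, B→H-β 11, C→H-ε 2, D→H-ε 8, E→H-ε 2, F→H-α 4, G→H-β 4  ⇒ total 36.
Compare {H-β, H-δ, H-ε}: total 38.
Compare {H-α, H-δ, H-ε}: total 40.
No size-3 selection does better; minimum is 36.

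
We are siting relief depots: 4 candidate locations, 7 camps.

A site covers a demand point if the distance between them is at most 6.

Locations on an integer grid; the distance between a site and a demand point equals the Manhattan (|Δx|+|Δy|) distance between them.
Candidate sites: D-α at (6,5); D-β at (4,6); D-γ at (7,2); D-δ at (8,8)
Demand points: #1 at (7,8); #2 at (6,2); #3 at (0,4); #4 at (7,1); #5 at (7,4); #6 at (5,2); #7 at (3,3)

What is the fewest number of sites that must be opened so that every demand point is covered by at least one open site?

Coverage sets (demand points within 6 of each site):
  D-α: {#1, #2, #4, #5, #6, #7}
  D-β: {#1, #2, #3, #5, #6, #7}
  D-γ: {#1, #2, #4, #5, #6, #7}
  D-δ: {#1, #5}
No single site covers all 7 demand points.
But {D-α, D-β} covers everything, so the minimum is 2.

2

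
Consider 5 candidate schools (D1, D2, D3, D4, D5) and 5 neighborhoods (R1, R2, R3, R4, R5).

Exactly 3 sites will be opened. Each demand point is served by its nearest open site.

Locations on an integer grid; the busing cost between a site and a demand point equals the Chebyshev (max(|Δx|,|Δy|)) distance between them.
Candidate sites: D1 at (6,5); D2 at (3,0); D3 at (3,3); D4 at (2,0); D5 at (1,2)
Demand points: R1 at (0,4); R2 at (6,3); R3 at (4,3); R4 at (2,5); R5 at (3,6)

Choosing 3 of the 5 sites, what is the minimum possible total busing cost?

Open {D1, D3, D5}.
  R1→D5 2, R2→D1 2, R3→D3 1, R4→D3 2, R5→D1 3  ⇒ total 10.
Compare {D1, D2, D3}: total 11.
Compare {D1, D3, D4}: total 11.
No size-3 selection does better; minimum is 10.

10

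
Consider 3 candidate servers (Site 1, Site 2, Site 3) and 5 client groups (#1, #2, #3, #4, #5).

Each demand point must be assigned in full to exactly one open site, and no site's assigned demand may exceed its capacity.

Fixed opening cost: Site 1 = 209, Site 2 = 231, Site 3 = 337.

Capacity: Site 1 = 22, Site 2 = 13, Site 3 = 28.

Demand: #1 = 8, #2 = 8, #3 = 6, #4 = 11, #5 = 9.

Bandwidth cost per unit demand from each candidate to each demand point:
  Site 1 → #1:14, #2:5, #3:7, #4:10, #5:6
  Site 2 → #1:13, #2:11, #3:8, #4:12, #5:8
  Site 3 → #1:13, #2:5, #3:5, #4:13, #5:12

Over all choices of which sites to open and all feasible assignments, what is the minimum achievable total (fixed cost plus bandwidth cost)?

884

Open {Site 1, Site 3}; cheapest assignment that respects the capacities:
  Site 1 (cap 22, load 20): #4, #5 — cost 11×10 + 9×6 = 164
  Site 3 (cap 28, load 22): #1, #2, #3 — cost 8×13 + 8×5 + 6×5 = 174
  Shipping 338, fixed 546 → total 884.
  Any other capacity-feasible assignment to {Site 1, Site 3} ships for at least 338.
Compare {Site 1, Site 2, Site 3}: its best feasible assignment gives total 1115.
Every other set of open sites that can feasibly serve all demand totals ≥ 1115 even under its best assignment. Minimum: 884.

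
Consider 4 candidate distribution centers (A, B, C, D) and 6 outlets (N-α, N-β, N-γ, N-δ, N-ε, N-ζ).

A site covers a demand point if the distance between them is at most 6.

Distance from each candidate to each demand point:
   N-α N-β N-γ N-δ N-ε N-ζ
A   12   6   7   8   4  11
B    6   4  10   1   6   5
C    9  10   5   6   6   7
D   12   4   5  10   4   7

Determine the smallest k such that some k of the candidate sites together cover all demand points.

2

Coverage sets (demand points within 6 of each site):
  A: {N-β, N-ε}
  B: {N-α, N-β, N-δ, N-ε, N-ζ}
  C: {N-γ, N-δ, N-ε}
  D: {N-β, N-γ, N-ε}
No single site covers all 6 demand points.
But {B, C} covers everything, so the minimum is 2.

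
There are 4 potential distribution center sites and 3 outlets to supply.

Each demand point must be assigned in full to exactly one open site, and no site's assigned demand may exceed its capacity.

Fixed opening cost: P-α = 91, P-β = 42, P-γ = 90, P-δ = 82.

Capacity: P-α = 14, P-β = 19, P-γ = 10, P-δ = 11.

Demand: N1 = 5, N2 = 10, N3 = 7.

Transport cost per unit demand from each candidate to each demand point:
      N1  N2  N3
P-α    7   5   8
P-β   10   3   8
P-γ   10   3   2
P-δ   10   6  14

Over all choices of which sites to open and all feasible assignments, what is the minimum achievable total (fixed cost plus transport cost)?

226

Open {P-β, P-γ}; cheapest assignment that respects the capacities:
  P-β (cap 19, load 15): N1, N2 — cost 5×10 + 10×3 = 80
  P-γ (cap 10, load 7): N3 — cost 7×2 = 14
  Shipping 94, fixed 132 → total 226.
  Any other capacity-feasible assignment to {P-β, P-γ} ships for at least 94.
Compare {P-α, P-β}: its best feasible assignment gives total 254.
Compare {P-β, P-δ}: its best feasible assignment gives total 260.
Every other set of open sites that can feasibly serve all demand totals ≥ 254 even under its best assignment. Minimum: 226.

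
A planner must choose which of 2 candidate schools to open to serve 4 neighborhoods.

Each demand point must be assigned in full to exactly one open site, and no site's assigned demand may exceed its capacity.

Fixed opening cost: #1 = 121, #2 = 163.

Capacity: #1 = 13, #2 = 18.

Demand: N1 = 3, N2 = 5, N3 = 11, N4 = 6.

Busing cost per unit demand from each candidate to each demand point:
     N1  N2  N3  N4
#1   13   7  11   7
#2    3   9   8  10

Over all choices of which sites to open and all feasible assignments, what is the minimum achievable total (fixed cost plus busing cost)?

458

Open {#1, #2}; cheapest assignment that respects the capacities:
  #1 (cap 13, load 11): N2, N4 — cost 5×7 + 6×7 = 77
  #2 (cap 18, load 14): N1, N3 — cost 3×3 + 11×8 = 97
  Shipping 174, fixed 284 → total 458.
  Any other capacity-feasible assignment to {#1, #2} ships for at least 174.
Total demand is 25 and no other set of sites has combined capacity ≥ 25, so {#1, #2} is the only feasible choice of open sites. Minimum: 458.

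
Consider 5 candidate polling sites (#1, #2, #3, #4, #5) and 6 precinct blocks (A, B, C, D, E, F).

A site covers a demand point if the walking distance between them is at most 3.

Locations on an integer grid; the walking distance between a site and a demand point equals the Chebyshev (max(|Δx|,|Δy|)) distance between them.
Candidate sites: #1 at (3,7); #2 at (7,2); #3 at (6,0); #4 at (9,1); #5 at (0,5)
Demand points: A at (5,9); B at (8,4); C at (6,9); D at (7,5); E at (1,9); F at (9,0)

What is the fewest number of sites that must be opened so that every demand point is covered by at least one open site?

2

Coverage sets (demand points within 3 of each site):
  #1: {A, C, E}
  #2: {B, D, F}
  #3: {F}
  #4: {B, F}
  #5: {}
No single site covers all 6 demand points.
But {#1, #2} covers everything, so the minimum is 2.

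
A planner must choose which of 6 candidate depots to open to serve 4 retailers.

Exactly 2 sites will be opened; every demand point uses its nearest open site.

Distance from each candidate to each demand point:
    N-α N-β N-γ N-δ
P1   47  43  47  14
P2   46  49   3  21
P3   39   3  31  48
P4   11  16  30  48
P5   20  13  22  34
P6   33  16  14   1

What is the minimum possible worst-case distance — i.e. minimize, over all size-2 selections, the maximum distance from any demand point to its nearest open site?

16

Open {P4, P6}.
  Farthest demand point is N-β at distance 16 (to P4); all others are ≤ 16.
With {P5, P6} the worst case is 20.
With {P2, P4} the worst case is 21.
No size-2 selection achieves below 16.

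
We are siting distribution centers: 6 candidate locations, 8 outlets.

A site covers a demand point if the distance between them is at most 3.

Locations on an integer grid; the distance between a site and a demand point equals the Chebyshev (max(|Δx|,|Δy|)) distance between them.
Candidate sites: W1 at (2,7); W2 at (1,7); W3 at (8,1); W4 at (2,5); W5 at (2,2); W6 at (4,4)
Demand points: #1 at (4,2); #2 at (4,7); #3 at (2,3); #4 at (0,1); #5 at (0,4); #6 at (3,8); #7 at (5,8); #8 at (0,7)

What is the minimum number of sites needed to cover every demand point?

Coverage sets (demand points within 3 of each site):
  W1: {#2, #5, #6, #7, #8}
  W2: {#2, #5, #6, #8}
  W3: {}
  W4: {#1, #2, #3, #5, #6, #7, #8}
  W5: {#1, #3, #4, #5}
  W6: {#1, #2, #3}
No single site covers all 8 demand points.
But {W1, W5} covers everything, so the minimum is 2.

2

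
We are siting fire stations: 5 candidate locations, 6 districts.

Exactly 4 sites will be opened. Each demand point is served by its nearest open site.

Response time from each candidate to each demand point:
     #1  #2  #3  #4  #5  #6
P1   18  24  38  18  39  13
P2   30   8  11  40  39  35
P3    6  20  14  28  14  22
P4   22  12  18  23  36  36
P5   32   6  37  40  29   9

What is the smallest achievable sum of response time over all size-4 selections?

64

Open {P1, P2, P3, P5}.
  #1→P3 6, #2→P5 6, #3→P2 11, #4→P1 18, #5→P3 14, #6→P5 9  ⇒ total 64.
Compare {P1, P3, P4, P5}: total 67.
Compare {P2, P3, P4, P5}: total 69.
No size-4 selection does better; minimum is 64.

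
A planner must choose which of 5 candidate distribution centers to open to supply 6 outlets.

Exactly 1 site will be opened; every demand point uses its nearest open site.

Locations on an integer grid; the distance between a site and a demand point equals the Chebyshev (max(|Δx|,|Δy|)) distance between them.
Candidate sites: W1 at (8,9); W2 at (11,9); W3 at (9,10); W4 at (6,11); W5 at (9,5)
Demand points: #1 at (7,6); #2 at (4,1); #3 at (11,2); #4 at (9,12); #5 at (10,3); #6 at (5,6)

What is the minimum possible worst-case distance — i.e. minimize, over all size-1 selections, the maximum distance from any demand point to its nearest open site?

7

Open {W5}.
  Farthest demand point is #4 at distance 7 (to W5); all others are ≤ 7.
With {W1} the worst case is 8.
With {W2} the worst case is 8.
No size-1 selection achieves below 7.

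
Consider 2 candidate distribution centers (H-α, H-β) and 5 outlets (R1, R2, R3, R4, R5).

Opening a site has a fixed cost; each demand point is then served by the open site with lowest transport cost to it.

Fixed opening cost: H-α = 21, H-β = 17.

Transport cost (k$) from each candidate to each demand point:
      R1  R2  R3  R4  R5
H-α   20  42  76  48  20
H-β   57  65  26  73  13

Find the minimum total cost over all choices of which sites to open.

187

Open {H-α, H-β}: assign each demand point to its cheapest open site.
  R1→H-α 20, R2→H-α 42, R3→H-β 26, R4→H-α 48, R5→H-β 13
  transport cost 149, fixed 38 → total 187.
Compare {H-α}: transport cost 206 + fixed 21 = 227.
Compare {H-β}: transport cost 234 + fixed 17 = 251.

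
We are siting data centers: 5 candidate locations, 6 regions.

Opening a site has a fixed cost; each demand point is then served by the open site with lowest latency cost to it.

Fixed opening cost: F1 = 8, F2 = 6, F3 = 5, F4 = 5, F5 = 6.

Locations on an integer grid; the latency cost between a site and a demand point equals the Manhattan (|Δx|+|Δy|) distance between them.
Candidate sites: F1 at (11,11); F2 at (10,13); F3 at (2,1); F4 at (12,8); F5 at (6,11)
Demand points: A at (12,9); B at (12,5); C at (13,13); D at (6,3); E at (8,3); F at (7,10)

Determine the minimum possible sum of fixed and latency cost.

40

Open {F4, F5}: assign each demand point to its cheapest open site.
  A→F4 1, B→F4 3, C→F4 6, D→F5 8, E→F4 9, F→F5 2
  latency cost 29, fixed 11 → total 40.
Compare {F3, F4}: latency cost 31 + fixed 10 = 41.
Compare {F4}: latency cost 37 + fixed 5 = 42.
Compare {F3, F4, F5}: latency cost 26 + fixed 16 = 42.
All other subsets cost ≥ 41. Minimum total cost: 40.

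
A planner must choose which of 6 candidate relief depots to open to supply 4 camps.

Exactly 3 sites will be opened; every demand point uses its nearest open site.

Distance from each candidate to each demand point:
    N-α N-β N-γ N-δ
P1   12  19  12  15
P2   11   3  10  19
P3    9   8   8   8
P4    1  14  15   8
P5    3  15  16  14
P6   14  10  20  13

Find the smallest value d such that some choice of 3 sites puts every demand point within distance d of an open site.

Open {P1, P3, P4}.
  Farthest demand point is N-β at distance 8 (to P3); all others are ≤ 8.
With {P1, P3, P5} the worst case is 8.
With {P2, P3, P4} the worst case is 8.
No size-3 selection achieves below 8.

8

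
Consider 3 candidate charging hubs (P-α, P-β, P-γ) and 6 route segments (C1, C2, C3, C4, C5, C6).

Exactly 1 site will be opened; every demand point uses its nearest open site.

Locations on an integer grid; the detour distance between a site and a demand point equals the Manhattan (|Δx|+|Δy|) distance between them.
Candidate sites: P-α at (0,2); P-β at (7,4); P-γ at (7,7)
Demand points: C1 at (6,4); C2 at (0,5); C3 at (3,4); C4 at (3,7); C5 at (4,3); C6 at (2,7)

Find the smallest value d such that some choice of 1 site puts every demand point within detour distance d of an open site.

8

Open {P-α}.
  Farthest demand point is C1 at detour distance 8 (to P-α); all others are ≤ 8.
With {P-β} the worst case is 8.
With {P-γ} the worst case is 9.
No size-1 selection achieves below 8.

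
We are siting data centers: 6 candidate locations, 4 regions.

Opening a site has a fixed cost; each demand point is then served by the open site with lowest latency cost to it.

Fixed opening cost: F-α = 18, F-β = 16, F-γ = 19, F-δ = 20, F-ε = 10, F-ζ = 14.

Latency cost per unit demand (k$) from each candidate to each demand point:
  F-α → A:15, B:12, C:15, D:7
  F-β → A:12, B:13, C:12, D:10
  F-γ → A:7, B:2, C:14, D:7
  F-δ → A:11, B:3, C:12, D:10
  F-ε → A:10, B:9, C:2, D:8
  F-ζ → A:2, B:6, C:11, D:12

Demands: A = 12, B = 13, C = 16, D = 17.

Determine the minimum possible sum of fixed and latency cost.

Open {F-γ, F-ε, F-ζ}: assign each demand point to its cheapest open site.
  A→F-ζ 12×2=24, B→F-γ 13×2=26, C→F-ε 16×2=32, D→F-γ 17×7=119
  latency cost 201, fixed 43 → total 244.
Compare {F-β, F-γ, F-ε, F-ζ}: latency cost 201 + fixed 59 = 260.
Compare {F-α, F-γ, F-ε, F-ζ}: latency cost 201 + fixed 61 = 262.
Compare {F-γ, F-δ, F-ε, F-ζ}: latency cost 201 + fixed 63 = 264.
All other subsets cost ≥ 260. Minimum total cost: 244.

244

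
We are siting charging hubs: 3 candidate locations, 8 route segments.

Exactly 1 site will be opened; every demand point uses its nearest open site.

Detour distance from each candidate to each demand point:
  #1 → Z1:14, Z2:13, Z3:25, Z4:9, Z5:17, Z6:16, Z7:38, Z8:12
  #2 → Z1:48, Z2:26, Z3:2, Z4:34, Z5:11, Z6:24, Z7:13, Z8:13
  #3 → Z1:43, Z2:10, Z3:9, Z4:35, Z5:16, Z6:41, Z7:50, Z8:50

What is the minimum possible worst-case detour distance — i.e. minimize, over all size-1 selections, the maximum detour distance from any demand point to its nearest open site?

38

Open {#1}.
  Farthest demand point is Z7 at detour distance 38 (to #1); all others are ≤ 38.
With {#2} the worst case is 48.
With {#3} the worst case is 50.
No size-1 selection achieves below 38.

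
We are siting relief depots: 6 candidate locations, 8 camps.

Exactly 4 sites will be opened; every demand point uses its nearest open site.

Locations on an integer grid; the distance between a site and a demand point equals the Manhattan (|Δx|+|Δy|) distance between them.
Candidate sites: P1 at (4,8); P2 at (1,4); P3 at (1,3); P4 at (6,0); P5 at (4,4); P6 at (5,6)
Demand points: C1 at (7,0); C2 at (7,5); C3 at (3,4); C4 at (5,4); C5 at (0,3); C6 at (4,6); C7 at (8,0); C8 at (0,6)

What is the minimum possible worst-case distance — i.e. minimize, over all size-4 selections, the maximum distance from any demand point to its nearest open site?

3

Open {P1, P2, P4, P6}.
  Farthest demand point is C2 at distance 3 (to P6); all others are ≤ 3.
With {P2, P3, P4, P6} the worst case is 3.
With {P2, P4, P5, P6} the worst case is 3.
No size-4 selection achieves below 3.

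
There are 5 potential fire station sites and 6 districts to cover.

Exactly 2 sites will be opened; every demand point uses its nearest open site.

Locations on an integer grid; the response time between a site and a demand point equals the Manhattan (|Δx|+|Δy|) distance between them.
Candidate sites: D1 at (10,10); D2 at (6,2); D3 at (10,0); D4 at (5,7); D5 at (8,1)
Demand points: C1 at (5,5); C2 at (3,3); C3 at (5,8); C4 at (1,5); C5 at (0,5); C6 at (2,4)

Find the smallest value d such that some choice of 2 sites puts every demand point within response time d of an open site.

Open {D1, D4}.
  Farthest demand point is C5 at response time 7 (to D4); all others are ≤ 7.
With {D2, D4} the worst case is 7.
With {D3, D4} the worst case is 7.
No size-2 selection achieves below 7.

7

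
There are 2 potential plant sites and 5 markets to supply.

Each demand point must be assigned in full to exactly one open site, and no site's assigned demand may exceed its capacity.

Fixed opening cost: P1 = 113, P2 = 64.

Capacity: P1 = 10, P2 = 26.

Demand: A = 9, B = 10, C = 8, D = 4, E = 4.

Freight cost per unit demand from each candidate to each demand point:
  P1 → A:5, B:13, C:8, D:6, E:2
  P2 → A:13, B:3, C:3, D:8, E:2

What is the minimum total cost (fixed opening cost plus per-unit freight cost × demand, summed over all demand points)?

Open {P1, P2}; cheapest assignment that respects the capacities:
  P1 (cap 10, load 9): A — cost 9×5 = 45
  P2 (cap 26, load 26): B, C, D, E — cost 10×3 + 8×3 + 4×8 + 4×2 = 94
  Shipping 139, fixed 177 → total 316.
  Any other capacity-feasible assignment to {P1, P2} ships for at least 139.
Total demand is 35 and no other set of sites has combined capacity ≥ 35, so {P1, P2} is the only feasible choice of open sites. Minimum: 316.

316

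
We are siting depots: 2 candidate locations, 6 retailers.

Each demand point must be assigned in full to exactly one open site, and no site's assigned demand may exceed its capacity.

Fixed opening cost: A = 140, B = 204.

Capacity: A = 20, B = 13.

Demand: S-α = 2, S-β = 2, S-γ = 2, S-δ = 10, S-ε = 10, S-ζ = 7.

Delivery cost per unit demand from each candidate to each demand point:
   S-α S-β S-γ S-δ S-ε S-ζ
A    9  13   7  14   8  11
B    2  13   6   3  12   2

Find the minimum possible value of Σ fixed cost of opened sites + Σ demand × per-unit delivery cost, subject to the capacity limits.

Open {A, B}; cheapest assignment that respects the capacities:
  A (cap 20, load 20): S-δ, S-ε — cost 10×14 + 10×8 = 220
  B (cap 13, load 13): S-α, S-β, S-γ, S-ζ — cost 2×2 + 2×13 + 2×6 + 7×2 = 56
  Shipping 276, fixed 344 → total 620.
  Any other capacity-feasible assignment to {A, B} ships for at least 276.
Total demand is 33 and no other set of sites has combined capacity ≥ 33, so {A, B} is the only feasible choice of open sites. Minimum: 620.

620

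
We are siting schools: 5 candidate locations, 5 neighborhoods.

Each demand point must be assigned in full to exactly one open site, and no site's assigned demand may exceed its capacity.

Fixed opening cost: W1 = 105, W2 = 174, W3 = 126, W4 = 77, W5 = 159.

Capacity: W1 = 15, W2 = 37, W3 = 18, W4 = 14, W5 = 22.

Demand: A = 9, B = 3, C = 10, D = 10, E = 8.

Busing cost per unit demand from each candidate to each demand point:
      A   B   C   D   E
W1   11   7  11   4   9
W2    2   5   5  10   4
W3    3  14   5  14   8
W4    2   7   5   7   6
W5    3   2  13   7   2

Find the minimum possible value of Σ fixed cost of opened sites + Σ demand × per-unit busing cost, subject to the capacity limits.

Open {W1, W2}; cheapest assignment that respects the capacities:
  W1 (cap 15, load 10): D — cost 10×4 = 40
  W2 (cap 37, load 30): A, B, C, E — cost 9×2 + 3×5 + 10×5 + 8×4 = 115
  Shipping 155, fixed 279 → total 434.
  Any other capacity-feasible assignment to {W1, W2} ships for at least 155.
Compare {W2, W4}: its best feasible assignment gives total 436.
Compare {W1, W4, W5}: its best feasible assignment gives total 480.
Every other set of open sites that can feasibly serve all demand totals ≥ 436 even under its best assignment. Minimum: 434.

434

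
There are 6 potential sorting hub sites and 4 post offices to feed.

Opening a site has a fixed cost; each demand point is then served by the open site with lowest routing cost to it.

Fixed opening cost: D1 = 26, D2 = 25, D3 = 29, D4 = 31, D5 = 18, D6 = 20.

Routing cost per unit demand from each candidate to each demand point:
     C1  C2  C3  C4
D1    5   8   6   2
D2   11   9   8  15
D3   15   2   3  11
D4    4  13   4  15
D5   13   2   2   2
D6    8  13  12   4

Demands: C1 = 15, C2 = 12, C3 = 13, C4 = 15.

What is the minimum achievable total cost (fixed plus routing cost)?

Open {D4, D5}: assign each demand point to its cheapest open site.
  C1→D4 15×4=60, C2→D5 12×2=24, C3→D5 13×2=26, C4→D5 15×2=30
  routing cost 140, fixed 49 → total 189.
Compare {D1, D5}: routing cost 155 + fixed 44 = 199.
Compare {D4, D5, D6}: routing cost 140 + fixed 69 = 209.
Compare {D2, D4, D5}: routing cost 140 + fixed 74 = 214.
All other subsets cost ≥ 199. Minimum total cost: 189.

189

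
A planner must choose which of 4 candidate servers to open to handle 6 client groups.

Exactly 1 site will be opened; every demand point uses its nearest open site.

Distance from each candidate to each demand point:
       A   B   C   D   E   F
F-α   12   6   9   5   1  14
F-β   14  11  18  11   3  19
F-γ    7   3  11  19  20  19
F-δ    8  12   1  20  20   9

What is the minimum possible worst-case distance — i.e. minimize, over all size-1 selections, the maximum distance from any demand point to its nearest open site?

Open {F-α}.
  Farthest demand point is F at distance 14 (to F-α); all others are ≤ 14.
With {F-β} the worst case is 19.
With {F-γ} the worst case is 20.
No size-1 selection achieves below 14.

14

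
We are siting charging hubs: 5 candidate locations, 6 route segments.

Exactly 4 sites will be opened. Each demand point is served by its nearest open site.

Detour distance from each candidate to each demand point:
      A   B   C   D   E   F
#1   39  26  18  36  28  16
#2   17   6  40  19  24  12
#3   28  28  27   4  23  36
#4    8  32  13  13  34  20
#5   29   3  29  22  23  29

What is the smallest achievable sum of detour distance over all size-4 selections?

Open {#2, #3, #4, #5}.
  A→#4 8, B→#5 3, C→#4 13, D→#3 4, E→#3 23, F→#2 12  ⇒ total 63.
Compare {#1, #2, #3, #4}: total 66.
Compare {#1, #3, #4, #5}: total 67.
No size-4 selection does better; minimum is 63.

63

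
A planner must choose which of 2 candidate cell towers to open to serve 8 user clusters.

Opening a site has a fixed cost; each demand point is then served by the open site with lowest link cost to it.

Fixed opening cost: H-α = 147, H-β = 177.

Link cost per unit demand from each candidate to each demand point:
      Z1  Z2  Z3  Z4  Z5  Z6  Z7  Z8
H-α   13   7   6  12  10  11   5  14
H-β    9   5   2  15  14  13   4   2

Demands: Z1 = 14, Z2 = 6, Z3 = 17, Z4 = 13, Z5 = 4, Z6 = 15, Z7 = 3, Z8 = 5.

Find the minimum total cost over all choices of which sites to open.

835

Open {H-β}: assign each demand point to its cheapest open site.
  Z1→H-β 14×9=126, Z2→H-β 6×5=30, Z3→H-β 17×2=34, Z4→H-β 13×15=195, Z5→H-β 4×14=56, Z6→H-β 15×13=195, Z7→H-β 3×4=12, Z8→H-β 5×2=10
  link cost 658, fixed 177 → total 835.
Compare {H-α, H-β}: link cost 573 + fixed 324 = 897.
Compare {H-α}: link cost 772 + fixed 147 = 919.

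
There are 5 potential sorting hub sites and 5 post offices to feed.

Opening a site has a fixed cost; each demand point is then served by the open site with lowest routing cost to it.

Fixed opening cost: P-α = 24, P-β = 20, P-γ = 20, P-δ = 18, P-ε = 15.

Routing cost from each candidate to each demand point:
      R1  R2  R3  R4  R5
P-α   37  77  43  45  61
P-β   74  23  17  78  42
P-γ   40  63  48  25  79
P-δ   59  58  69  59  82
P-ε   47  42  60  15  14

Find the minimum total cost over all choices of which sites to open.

Open {P-β, P-ε}: assign each demand point to its cheapest open site.
  R1→P-ε 47, R2→P-β 23, R3→P-β 17, R4→P-ε 15, R5→P-ε 14
  routing cost 116, fixed 35 → total 151.
Compare {P-β, P-γ, P-ε}: routing cost 109 + fixed 55 = 164.
Compare {P-α, P-β, P-ε}: routing cost 106 + fixed 59 = 165.
Compare {P-β, P-δ, P-ε}: routing cost 116 + fixed 53 = 169.
All other subsets cost ≥ 164. Minimum total cost: 151.

151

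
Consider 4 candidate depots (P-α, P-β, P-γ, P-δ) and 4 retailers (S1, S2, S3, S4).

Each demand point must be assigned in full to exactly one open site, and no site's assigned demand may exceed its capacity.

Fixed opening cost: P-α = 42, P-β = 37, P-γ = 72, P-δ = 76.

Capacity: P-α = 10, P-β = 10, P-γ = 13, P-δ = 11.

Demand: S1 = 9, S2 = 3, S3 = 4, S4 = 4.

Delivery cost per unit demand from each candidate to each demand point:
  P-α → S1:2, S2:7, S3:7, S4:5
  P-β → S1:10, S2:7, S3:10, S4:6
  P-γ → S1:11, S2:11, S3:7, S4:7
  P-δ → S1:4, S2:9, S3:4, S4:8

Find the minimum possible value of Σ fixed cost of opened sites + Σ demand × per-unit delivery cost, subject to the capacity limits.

Open {P-α, P-δ}; cheapest assignment that respects the capacities:
  P-α (cap 10, load 9): S1 — cost 9×2 = 18
  P-δ (cap 11, load 11): S2, S3, S4 — cost 3×9 + 4×4 + 4×8 = 75
  Shipping 93, fixed 118 → total 211.
  Any other capacity-feasible assignment to {P-α, P-δ} ships for at least 93.
Compare {P-α, P-γ}: its best feasible assignment gives total 221.
Compare {P-α, P-β, P-δ}: its best feasible assignment gives total 234.
Every other set of open sites that can feasibly serve all demand totals ≥ 221 even under its best assignment. Minimum: 211.

211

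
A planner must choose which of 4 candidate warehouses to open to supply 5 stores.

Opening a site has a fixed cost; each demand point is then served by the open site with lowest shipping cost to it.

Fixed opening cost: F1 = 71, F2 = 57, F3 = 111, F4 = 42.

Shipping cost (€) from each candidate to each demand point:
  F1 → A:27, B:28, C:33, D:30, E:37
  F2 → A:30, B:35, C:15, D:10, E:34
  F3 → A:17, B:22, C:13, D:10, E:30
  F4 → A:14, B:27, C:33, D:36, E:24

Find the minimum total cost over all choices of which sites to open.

176

Open {F4}: assign each demand point to its cheapest open site.
  A→F4 14, B→F4 27, C→F4 33, D→F4 36, E→F4 24
  shipping cost 134, fixed 42 → total 176.
Compare {F2}: shipping cost 124 + fixed 57 = 181.
Compare {F2, F4}: shipping cost 90 + fixed 99 = 189.
Compare {F3}: shipping cost 92 + fixed 111 = 203.
All other subsets cost ≥ 181. Minimum total cost: 176.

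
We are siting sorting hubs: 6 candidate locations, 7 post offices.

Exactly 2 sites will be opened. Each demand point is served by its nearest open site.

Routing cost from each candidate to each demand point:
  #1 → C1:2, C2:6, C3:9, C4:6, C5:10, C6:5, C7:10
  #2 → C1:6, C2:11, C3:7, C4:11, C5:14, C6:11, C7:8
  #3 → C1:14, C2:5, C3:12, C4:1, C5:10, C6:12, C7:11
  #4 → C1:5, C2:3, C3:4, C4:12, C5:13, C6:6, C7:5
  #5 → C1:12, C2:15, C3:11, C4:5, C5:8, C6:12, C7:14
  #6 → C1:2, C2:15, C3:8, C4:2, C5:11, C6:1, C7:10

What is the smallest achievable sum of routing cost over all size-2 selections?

28

Open {#4, #6}.
  C1→#6 2, C2→#4 3, C3→#4 4, C4→#6 2, C5→#6 11, C6→#6 1, C7→#4 5  ⇒ total 28.
Compare {#3, #4}: total 34.
Compare {#1, #4}: total 35.
No size-2 selection does better; minimum is 28.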